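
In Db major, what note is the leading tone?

C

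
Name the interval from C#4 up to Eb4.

Counting letters C–D–E gives a third.
C#→Eb = 2 semitones, 2 narrower than the major third (4), so diminished.

diminished third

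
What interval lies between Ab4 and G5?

major seventh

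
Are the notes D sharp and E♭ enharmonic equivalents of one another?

Yes

D# is pitch class 3; Eb is pitch class 3.
All spellings map to pitch class 3, so they are enharmonically equivalent.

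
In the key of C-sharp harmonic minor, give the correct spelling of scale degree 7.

B#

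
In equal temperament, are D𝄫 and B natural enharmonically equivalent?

No

Dbb is pitch class 0; B is pitch class 11.
The pitch classes differ (0 vs. 11), so they are not enharmonic equivalents.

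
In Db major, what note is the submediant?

Bb

The Db major scale runs Db Eb F Gb Ab Bb C.
Degree 6 is Bb.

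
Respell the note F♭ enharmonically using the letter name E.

Plain E sits at the same pitch as Fb, so on the letter E the same pitch needs a natural: E.

E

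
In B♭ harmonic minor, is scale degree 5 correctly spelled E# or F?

Each scale degree takes a distinct letter name. Degree 5 of a scale on B must use the letter F.
F and E# are enharmonically the same pitch, but only F uses the letter F, so it is the correct spelling here.

F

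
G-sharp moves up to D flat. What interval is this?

The letter names run G→D, a span of 4 letter steps, so the interval is some kind of fifth.
G# to Db is 5 semitones. A perfect fifth is 7, so 5 makes it doubly diminished.

doubly diminished fifth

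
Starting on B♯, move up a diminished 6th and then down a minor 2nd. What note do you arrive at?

A diminished sixth up from B# is G (letter G, 7 semitones up).
A minor second down from G is F# (letter F, 1 semitone down).

F#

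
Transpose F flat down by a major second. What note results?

F down a major second is Eb, so the target letter is E.
From Fb, a major second is 2 semitones down: Ebb.

Ebb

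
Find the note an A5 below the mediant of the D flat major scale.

The mediant of Db major is F.
An augmented fifth (8 semitones) below F lands on the letter B, giving Bbb.

Bbb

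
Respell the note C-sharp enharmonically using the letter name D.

Plain D sits 1 semitone above C#, so on the letter D the same pitch needs a flat: Db.

Db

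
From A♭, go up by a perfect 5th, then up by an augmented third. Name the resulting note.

G#

A perfect fifth up from Ab is Eb (letter E, 7 semitones up).
An augmented third up from Eb is G# (letter G, 5 semitones up).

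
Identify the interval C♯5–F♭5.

doubly diminished fourth

Counting letters C–D–E–F gives a fourth.
C#→Fb = 3 semitones, 2 narrower than the perfect fourth (5), so doubly diminished.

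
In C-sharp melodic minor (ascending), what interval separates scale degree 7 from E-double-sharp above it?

augmented fourth

Scale degree 7 of C# melodic minor (ascending) is B#.
B# up to E##: letters B→E make it a fourth; 6 semitones makes it augmented.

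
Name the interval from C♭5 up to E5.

augmented third

Counting letters C–D–E gives a third.
Cb→E = 5 semitones, 1 wider than the major third (4), so augmented.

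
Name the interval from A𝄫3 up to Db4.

augmented fourth

Counting letters A–B–C–D gives a fourth.
Abb→Db = 6 semitones, 1 wider than the perfect fourth (5), so augmented.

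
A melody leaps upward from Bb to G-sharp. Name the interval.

augmented sixth

The letter names run B→G, a span of 5 letter steps, so the interval is some kind of sixth.
Bb to G# is 10 semitones. A major sixth is 9, so 10 makes it augmented.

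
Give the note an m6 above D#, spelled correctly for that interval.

A sixth above D lands on the letter B.
A minor sixth spans 8 semitones, so D# moves to pitch class 11. On the letter B that is B.

B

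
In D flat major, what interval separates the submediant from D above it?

The submediant of Db major is Bb.
Bb up to D: letters B→D make it a third; 4 semitones makes it major.

major third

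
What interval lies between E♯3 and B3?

diminished fifth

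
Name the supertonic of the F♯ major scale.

G#

The F# major scale runs F# G# A# B C# D# E#.
Degree 2 is G#.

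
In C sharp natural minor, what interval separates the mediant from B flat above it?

The mediant of C# natural minor is E.
E up to Bb: letters E→B make it a fifth; 6 semitones makes it diminished.

diminished fifth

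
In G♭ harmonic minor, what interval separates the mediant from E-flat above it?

augmented fourth

The mediant of Gb harmonic minor is Bbb.
Bbb up to Eb: letters B→E make it a fourth; 6 semitones makes it augmented.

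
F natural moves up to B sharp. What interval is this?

The letter names run F→B, a span of 3 letter steps, so the interval is some kind of fourth.
F to B# is 7 semitones. A perfect fourth is 5, so 7 makes it doubly augmented.

doubly augmented fourth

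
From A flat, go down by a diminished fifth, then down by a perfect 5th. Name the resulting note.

G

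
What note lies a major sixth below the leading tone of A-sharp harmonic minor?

The leading tone of A# harmonic minor is G##.
A major sixth (9 semitones) below G## lands on the letter B, giving B#.

B#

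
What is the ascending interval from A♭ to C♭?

minor third

Counting letters A–B–C gives a third.
Ab→Cb = 3 semitones, 1 narrower than the major third (4), so minor.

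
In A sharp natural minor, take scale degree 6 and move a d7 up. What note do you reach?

Eb

Scale degree 6 of A# natural minor is F#.
A diminished seventh (9 semitones) above F# lands on the letter E, giving Eb.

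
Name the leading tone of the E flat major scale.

Degree 7 takes the letter 6 steps above E, which is D.
In major, degree 7 sits 11 semitones above the tonic. Eb + 11 semitones is pitch class 2, spelled on D as D.

D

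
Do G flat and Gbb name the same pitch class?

Gb is pitch class 6; Gbb is pitch class 5.
The pitch classes differ (6 vs. 5), so they are not enharmonic equivalents.

No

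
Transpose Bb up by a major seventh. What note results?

A seventh above B lands on the letter A.
A major seventh spans 11 semitones, so Bb moves to pitch class 9. On the letter A that is A.

A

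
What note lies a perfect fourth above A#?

D#

A fourth above A lands on the letter D.
A perfect fourth spans 5 semitones, so A# moves to pitch class 3. On the letter D that is D#.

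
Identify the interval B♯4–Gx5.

Counting letters B–C–D–E–F–G gives a sixth.
B#→G## = 9 semitones, exactly the major sixth.

major sixth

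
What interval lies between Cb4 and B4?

Counting letters C–D–E–F–G–A–B gives a seventh.
Cb→B = 12 semitones, 1 wider than the major seventh (11), so augmented.

augmented seventh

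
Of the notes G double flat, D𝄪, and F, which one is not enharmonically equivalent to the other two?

In 12-tone equal temperament, enharmonic equivalents share a pitch class. Gbb is pitch class 5; D## is pitch class 4; F is pitch class 5.
Gbb and F share pitch class 5, while D## is pitch class 4.

D##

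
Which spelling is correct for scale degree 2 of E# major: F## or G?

F##

Each scale degree takes a distinct letter name. Degree 2 of a scale on E must use the letter F.
F## and G are enharmonically the same pitch, but only F## uses the letter F, so it is the correct spelling here.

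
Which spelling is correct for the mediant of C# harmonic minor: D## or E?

Each scale degree takes a distinct letter name. Degree 3 of a scale on C must use the letter E.
E and D## are enharmonically the same pitch, but only E uses the letter E, so it is the correct spelling here.

E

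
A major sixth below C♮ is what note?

C down a major sixth is Eb, so the target letter is E.
From C, a major sixth is 9 semitones down: Eb.

Eb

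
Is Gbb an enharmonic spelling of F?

Gbb = pitch class 5 and F = pitch class 5 — the same pitch class, so they are enharmonic equivalents.

Yes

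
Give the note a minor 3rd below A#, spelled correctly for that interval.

F##

A third below A lands on the letter F.
A minor third spans 3 semitones, so A# moves to pitch class 7. On the letter F that is F##.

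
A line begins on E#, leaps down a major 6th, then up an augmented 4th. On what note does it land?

A major sixth down from E# is G# (letter G, 9 semitones down).
An augmented fourth up from G# is C## (letter C, 6 semitones up).

C##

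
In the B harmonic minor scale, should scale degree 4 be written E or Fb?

E

Each scale degree takes a distinct letter name. Degree 4 of a scale on B must use the letter E.
E and Fb are enharmonically the same pitch, but only E uses the letter E, so it is the correct spelling here.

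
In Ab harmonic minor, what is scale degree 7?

Degree 7 takes the letter 6 steps above A, which is G.
In harmonic minor, degree 7 sits 11 semitones above the tonic. Ab + 11 semitones is pitch class 7, spelled on G as G.

G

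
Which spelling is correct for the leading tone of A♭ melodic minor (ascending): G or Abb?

Each scale degree takes a distinct letter name. Degree 7 of a scale on A must use the letter G.
G and Abb are enharmonically the same pitch, but only G uses the letter G, so it is the correct spelling here.

G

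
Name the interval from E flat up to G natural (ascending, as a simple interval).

The letter names run E→G, a span of 2 letter steps, so the interval is some kind of third.
Eb to G is 4 semitones. A major third is 4, so 4 makes it major.

major third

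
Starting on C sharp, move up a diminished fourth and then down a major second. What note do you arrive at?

A diminished fourth up from C# is F (letter F, 4 semitones up).
A major second down from F is Eb (letter E, 2 semitones down).

Eb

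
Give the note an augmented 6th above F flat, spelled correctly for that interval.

A sixth above F lands on the letter D.
An augmented sixth spans 10 semitones, so Fb moves to pitch class 2. On the letter D that is D.

D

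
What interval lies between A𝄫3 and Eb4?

Counting letters A–B–C–D–E gives a fifth.
Abb→Eb = 8 semitones, 1 wider than the perfect fifth (7), so augmented.

augmented fifth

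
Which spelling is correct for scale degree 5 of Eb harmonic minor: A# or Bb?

Each scale degree takes a distinct letter name. Degree 5 of a scale on E must use the letter B.
Bb and A# are enharmonically the same pitch, but only Bb uses the letter B, so it is the correct spelling here.

Bb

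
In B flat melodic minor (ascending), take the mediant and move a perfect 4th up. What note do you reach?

Gb

The mediant of Bb melodic minor (ascending) is Db.
A perfect fourth (5 semitones) above Db lands on the letter G, giving Gb.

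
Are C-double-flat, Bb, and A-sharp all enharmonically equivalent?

Yes

Cbb = pitch class 10 and Bb = pitch class 10 and A# = pitch class 10 — the same pitch class, so they are enharmonic equivalents.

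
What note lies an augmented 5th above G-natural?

A fifth above G lands on the letter D.
An augmented fifth spans 8 semitones, so G moves to pitch class 3. On the letter D that is D#.

D#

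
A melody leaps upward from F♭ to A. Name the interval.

augmented third

The letter names run F→A, a span of 2 letter steps, so the interval is some kind of third.
Fb to A is 5 semitones. A major third is 4, so 5 makes it augmented.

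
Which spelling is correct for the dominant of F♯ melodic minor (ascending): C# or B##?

Each scale degree takes a distinct letter name. Degree 5 of a scale on F must use the letter C.
C# and B## are enharmonically the same pitch, but only C# uses the letter C, so it is the correct spelling here.

C#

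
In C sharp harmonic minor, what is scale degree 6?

The C# harmonic minor scale runs C# D# E F# G# A B#.
Degree 6 is A.

A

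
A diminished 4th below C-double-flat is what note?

Gb

C down a perfect fourth is G, so the target letter is G.
From Cbb, a diminished fourth is 4 semitones down: Gb.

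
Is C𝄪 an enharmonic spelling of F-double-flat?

No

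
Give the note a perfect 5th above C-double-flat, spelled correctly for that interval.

A fifth above C lands on the letter G.
A perfect fifth spans 7 semitones, so Cbb moves to pitch class 5. On the letter G that is Gbb.

Gbb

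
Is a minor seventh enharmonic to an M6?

A minor seventh spans 10 semitones; a major sixth spans 9.
The spans differ, so they are not enharmonic equivalents.

No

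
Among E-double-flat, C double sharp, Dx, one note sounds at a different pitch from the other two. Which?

In 12-tone equal temperament, enharmonic equivalents share a pitch class. Ebb is pitch class 2; C## is pitch class 2; D## is pitch class 4.
Ebb and C## share pitch class 2, while D## is pitch class 4.

D##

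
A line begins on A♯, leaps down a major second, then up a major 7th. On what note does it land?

F##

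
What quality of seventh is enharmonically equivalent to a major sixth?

diminished

A major sixth spans 9 semitones.
A seventh spanning 9 semitones is diminished (the major seventh is 11).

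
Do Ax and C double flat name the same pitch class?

No

A## is pitch class 11; Cbb is pitch class 10.
The pitch classes differ (11 vs. 10), so they are not enharmonic equivalents.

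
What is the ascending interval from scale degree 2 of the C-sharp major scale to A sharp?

Scale degree 2 of C# major is D#.
D# up to A#: letters D→A make it a fifth; 7 semitones makes it perfect.

perfect fifth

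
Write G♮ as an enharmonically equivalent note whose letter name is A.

Abb

G is pitch class 7. The letter A alone is pitch class 9.
To reach pitch class 7 from A requires an offset of -2 semitones, i.e. double flat: Abb.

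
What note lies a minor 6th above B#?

G#

A sixth above B lands on the letter G.
A minor sixth spans 8 semitones, so B# moves to pitch class 8. On the letter G that is G#.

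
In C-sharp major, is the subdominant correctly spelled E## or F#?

F#

Each scale degree takes a distinct letter name. Degree 4 of a scale on C must use the letter F.
F# and E## are enharmonically the same pitch, but only F# uses the letter F, so it is the correct spelling here.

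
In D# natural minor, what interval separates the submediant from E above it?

perfect fourth

The submediant of D# natural minor is B.
B up to E: letters B→E make it a fourth; 5 semitones makes it perfect.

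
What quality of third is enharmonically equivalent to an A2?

An augmented second spans 3 semitones.
A third spanning 3 semitones is minor (the major third is 4).

minor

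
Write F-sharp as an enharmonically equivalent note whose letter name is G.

F# is pitch class 6. The letter G alone is pitch class 7.
To reach pitch class 6 from G requires an offset of -1 semitone, i.e. flat: Gb.

Gb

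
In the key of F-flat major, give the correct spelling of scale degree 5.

Cb

The Fb major scale runs Fb Gb Ab Bbb Cb Db Eb.
Degree 5 is Cb.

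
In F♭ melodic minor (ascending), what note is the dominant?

Degree 5 takes the letter 4 steps above F, which is C.
In melodic minor (ascending), degree 5 sits 7 semitones above the tonic. Fb + 7 semitones is pitch class 11, spelled on C as Cb.

Cb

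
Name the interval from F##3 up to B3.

diminished fourth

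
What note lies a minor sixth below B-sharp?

A sixth below B lands on the letter D.
A minor sixth spans 8 semitones, so B# moves to pitch class 4. On the letter D that is D##.

D##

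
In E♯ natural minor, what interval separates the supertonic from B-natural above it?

The supertonic of E# natural minor is F##.
F## up to B: letters F→B make it a fourth; 4 semitones makes it diminished.

diminished fourth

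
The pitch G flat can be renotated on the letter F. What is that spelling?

F#

Gb is pitch class 6. The letter F alone is pitch class 5.
To reach pitch class 6 from F requires an offset of +1 semitone, i.e. sharp: F#.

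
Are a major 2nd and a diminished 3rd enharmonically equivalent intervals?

Yes

A major second spans 2 semitones; a diminished third spans 2.
They are enharmonically equivalent.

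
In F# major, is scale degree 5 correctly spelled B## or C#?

Each scale degree takes a distinct letter name. Degree 5 of a scale on F must use the letter C.
C# and B## are enharmonically the same pitch, but only C# uses the letter C, so it is the correct spelling here.

C#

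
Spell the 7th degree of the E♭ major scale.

The Eb major scale runs Eb F G Ab Bb C D.
Degree 7 is D.

D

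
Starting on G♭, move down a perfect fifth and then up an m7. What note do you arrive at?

Bbb

A perfect fifth down from Gb is Cb (letter C, 7 semitones down).
A minor seventh up from Cb is Bbb (letter B, 10 semitones up).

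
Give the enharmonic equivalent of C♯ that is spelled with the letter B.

C# is pitch class 1. The letter B alone is pitch class 11.
To reach pitch class 1 from B requires an offset of +2 semitones, i.e. double sharp: B##.

B##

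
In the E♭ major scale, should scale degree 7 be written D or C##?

Each scale degree takes a distinct letter name. Degree 7 of a scale on E must use the letter D.
D and C## are enharmonically the same pitch, but only D uses the letter D, so it is the correct spelling here.

D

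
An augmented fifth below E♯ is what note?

A

E down a perfect fifth is A, so the target letter is A.
From E#, an augmented fifth is 8 semitones down: A.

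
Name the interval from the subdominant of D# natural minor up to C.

The subdominant of D# natural minor is G#.
G# up to C: letters G→C make it a fourth; 4 semitones makes it diminished.

diminished fourth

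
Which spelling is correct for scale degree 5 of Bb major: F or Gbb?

F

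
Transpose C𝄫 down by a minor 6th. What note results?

A sixth below C lands on the letter E.
A minor sixth spans 8 semitones, so Cbb moves to pitch class 2. On the letter E that is Ebb.

Ebb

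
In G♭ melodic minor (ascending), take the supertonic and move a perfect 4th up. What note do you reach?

The supertonic of Gb melodic minor (ascending) is Ab.
A perfect fourth (5 semitones) above Ab lands on the letter D, giving Db.

Db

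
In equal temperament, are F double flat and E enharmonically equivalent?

No

Two spellings are enharmonically equivalent only if they share a pitch class.
Here Fbb → 3, E → 4; 3 ≠ 4, so they are not.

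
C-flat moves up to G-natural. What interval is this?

The letter names run C→G, a span of 4 letter steps, so the interval is some kind of fifth.
Cb to G is 8 semitones. A perfect fifth is 7, so 8 makes it augmented.

augmented fifth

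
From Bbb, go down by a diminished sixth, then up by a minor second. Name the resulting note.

A diminished sixth down from Bbb is D (letter D, 7 semitones down).
A minor second up from D is Eb (letter E, 1 semitone up).

Eb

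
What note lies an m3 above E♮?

G

A third above E lands on the letter G.
A minor third spans 3 semitones, so E moves to pitch class 7. On the letter G that is G.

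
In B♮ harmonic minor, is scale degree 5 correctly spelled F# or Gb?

F#

Each scale degree takes a distinct letter name. Degree 5 of a scale on B must use the letter F.
F# and Gb are enharmonically the same pitch, but only F# uses the letter F, so it is the correct spelling here.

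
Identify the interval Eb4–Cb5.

minor sixth

Counting letters E–F–G–A–B–C gives a sixth.
Eb→Cb = 8 semitones, 1 narrower than the major sixth (9), so minor.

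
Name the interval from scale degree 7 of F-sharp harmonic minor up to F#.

minor second

Scale degree 7 of F# harmonic minor is E#.
E# up to F#: letters E→F make it a second; 1 semitone makes it minor.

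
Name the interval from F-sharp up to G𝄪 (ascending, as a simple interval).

augmented second

Counting letters F–G gives a second.
F#→G## = 3 semitones, 1 wider than the major second (2), so augmented.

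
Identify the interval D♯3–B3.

minor sixth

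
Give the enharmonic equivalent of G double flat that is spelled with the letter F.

F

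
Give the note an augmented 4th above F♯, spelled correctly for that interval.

B#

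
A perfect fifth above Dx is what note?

A##

D up a perfect fifth is A, so the target letter is A.
From D##, a perfect fifth is 7 semitones up: A##.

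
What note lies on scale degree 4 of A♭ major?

Db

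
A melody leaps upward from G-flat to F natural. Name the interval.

The letter names run G→F, a span of 6 letter steps, so the interval is some kind of seventh.
Gb to F is 11 semitones. A major seventh is 11, so 11 makes it major.

major seventh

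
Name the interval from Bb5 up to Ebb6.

The letter names run B→E, a span of 3 letter steps, so the interval is some kind of fourth.
Bb to Ebb is 4 semitones. A perfect fourth is 5, so 4 makes it diminished.

diminished fourth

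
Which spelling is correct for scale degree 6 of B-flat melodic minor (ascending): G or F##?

Each scale degree takes a distinct letter name. Degree 6 of a scale on B must use the letter G.
G and F## are enharmonically the same pitch, but only G uses the letter G, so it is the correct spelling here.

G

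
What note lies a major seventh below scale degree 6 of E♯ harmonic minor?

Scale degree 6 of E# harmonic minor is C#.
A major seventh (11 semitones) below C# lands on the letter D, giving D.

D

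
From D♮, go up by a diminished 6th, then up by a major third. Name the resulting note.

Db

A diminished sixth up from D is Bbb (letter B, 7 semitones up).
A major third up from Bbb is Db (letter D, 4 semitones up).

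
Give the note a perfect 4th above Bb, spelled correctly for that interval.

Eb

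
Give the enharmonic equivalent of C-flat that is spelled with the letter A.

Plain A sits 2 semitones below Cb, so on the letter A the same pitch needs a double sharp: A##.

A##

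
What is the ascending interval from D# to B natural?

minor sixth

Counting letters D–E–F–G–A–B gives a sixth.
D#→B = 8 semitones, 1 narrower than the major sixth (9), so minor.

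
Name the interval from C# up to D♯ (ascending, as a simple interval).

Counting letters C–D gives a second.
C#→D# = 2 semitones, exactly the major second.

major second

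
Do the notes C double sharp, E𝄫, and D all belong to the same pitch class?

Yes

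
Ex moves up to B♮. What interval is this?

doubly diminished fifth

The letter names run E→B, a span of 4 letter steps, so the interval is some kind of fifth.
E## to B is 5 semitones. A perfect fifth is 7, so 5 makes it doubly diminished.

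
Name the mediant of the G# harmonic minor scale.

B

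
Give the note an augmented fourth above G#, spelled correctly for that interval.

G up a perfect fourth is C, so the target letter is C.
From G#, an augmented fourth is 6 semitones up: C##.

C##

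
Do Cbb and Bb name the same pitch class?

Cbb = pitch class 10 and Bb = pitch class 10 — the same pitch class, so they are enharmonic equivalents.

Yes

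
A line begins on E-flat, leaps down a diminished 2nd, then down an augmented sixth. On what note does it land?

A diminished second down from Eb is D# (letter D, 0 semitones down).
An augmented sixth down from D# is F (letter F, 10 semitones down).

F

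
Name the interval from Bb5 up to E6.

The letter names run B→E, a span of 3 letter steps, so the interval is some kind of fourth.
Bb to E is 6 semitones. A perfect fourth is 5, so 6 makes it augmented.

augmented fourth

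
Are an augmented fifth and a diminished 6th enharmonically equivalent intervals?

No

An augmented fifth spans 8 semitones; a diminished sixth spans 7.
The spans differ, so they are not enharmonic equivalents.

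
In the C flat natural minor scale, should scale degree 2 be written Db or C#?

Each scale degree takes a distinct letter name. Degree 2 of a scale on C must use the letter D.
Db and C# are enharmonically the same pitch, but only Db uses the letter D, so it is the correct spelling here.

Db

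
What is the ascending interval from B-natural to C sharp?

The letter names run B→C, a span of 1 letter step, so the interval is some kind of second.
B to C# is 2 semitones. A major second is 2, so 2 makes it major.

major second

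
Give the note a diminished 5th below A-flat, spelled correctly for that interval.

A fifth below A lands on the letter D.
A diminished fifth spans 6 semitones, so Ab moves to pitch class 2. On the letter D that is D.

D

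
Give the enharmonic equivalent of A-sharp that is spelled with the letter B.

Bb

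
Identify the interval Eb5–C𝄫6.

Counting letters E–F–G–A–B–C gives a sixth.
Eb→Cbb = 7 semitones, 2 narrower than the major sixth (9), so diminished.

diminished sixth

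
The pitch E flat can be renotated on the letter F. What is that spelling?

Fbb

Eb is pitch class 3. The letter F alone is pitch class 5.
To reach pitch class 3 from F requires an offset of -2 semitones, i.e. double flat: Fbb.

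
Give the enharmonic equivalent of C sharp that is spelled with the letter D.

C# is pitch class 1. The letter D alone is pitch class 2.
To reach pitch class 1 from D requires an offset of -1 semitone, i.e. flat: Db.

Db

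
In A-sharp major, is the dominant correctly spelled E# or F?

E#

Each scale degree takes a distinct letter name. Degree 5 of a scale on A must use the letter E.
E# and F are enharmonically the same pitch, but only E# uses the letter E, so it is the correct spelling here.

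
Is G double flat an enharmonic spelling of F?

Yes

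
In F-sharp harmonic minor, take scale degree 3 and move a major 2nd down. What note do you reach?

Scale degree 3 of F# harmonic minor is A.
A major second (2 semitones) below A lands on the letter G, giving G.

G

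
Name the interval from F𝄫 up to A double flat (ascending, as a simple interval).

Counting letters F–G–A gives a third.
Fbb→Abb = 4 semitones, exactly the major third.

major third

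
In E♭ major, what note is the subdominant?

Ab

Degree 4 takes the letter 3 steps above E, which is A.
In major, degree 4 sits 5 semitones above the tonic. Eb + 5 semitones is pitch class 8, spelled on A as Ab.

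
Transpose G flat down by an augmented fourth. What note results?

G down a perfect fourth is D, so the target letter is D.
From Gb, an augmented fourth is 6 semitones down: Dbb.

Dbb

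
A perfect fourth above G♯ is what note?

A fourth above G lands on the letter C.
A perfect fourth spans 5 semitones, so G# moves to pitch class 1. On the letter C that is C#.

C#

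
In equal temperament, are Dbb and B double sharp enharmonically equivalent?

No

Two spellings are enharmonically equivalent only if they share a pitch class.
Here Dbb → 0, B## → 1; 0 ≠ 1, so they are not.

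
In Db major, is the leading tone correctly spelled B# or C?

Each scale degree takes a distinct letter name. Degree 7 of a scale on D must use the letter C.
C and B# are enharmonically the same pitch, but only C uses the letter C, so it is the correct spelling here.

C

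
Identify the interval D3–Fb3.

diminished third

The letter names run D→F, a span of 2 letter steps, so the interval is some kind of third.
D to Fb is 2 semitones. A major third is 4, so 2 makes it diminished.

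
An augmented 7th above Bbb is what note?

A

A seventh above B lands on the letter A.
An augmented seventh spans 12 semitones, so Bbb moves to pitch class 9. On the letter A that is A.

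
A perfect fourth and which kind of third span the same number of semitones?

A perfect fourth spans 5 semitones.
A third spanning 5 semitones is augmented (the major third is 4).

augmented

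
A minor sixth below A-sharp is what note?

A down a major sixth is C, so the target letter is C.
From A#, a minor sixth is 8 semitones down: C##.

C##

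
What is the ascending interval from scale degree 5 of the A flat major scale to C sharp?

augmented sixth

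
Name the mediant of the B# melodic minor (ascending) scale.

D#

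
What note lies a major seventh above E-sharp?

D##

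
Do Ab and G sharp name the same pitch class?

Yes

Ab = pitch class 8 and G# = pitch class 8 — the same pitch class, so they are enharmonic equivalents.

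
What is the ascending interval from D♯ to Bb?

diminished sixth

Counting letters D–E–F–G–A–B gives a sixth.
D#→Bb = 7 semitones, 2 narrower than the major sixth (9), so diminished.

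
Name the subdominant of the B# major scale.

E#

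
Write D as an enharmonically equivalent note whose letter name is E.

Plain E sits 2 semitones above D, so on the letter E the same pitch needs a double flat: Ebb.

Ebb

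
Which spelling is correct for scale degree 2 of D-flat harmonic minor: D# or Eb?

Eb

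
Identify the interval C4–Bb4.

The letter names run C→B, a span of 6 letter steps, so the interval is some kind of seventh.
C to Bb is 10 semitones. A major seventh is 11, so 10 makes it minor.

minor seventh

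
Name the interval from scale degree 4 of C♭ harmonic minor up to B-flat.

Scale degree 4 of Cb harmonic minor is Fb.
Fb up to Bb: letters F→B make it a fourth; 6 semitones makes it augmented.

augmented fourth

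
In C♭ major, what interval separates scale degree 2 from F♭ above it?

minor third

Scale degree 2 of Cb major is Db.
Db up to Fb: letters D→F make it a third; 3 semitones makes it minor.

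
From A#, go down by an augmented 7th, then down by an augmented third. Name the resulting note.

Gbb

An augmented seventh down from A# is Bb (letter B, 12 semitones down).
An augmented third down from Bb is Gbb (letter G, 5 semitones down).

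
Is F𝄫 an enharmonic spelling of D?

No

Two spellings are enharmonically equivalent only if they share a pitch class.
Here Fbb → 3, D → 2; 2 ≠ 3, so they are not.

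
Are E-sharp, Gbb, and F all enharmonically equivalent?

Yes

E# is pitch class 5; Gbb is pitch class 5; F is pitch class 5.
All spellings map to pitch class 5, so they are enharmonically equivalent.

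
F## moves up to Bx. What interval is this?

Counting letters F–G–A–B gives a fourth.
F##→B## = 6 semitones, 1 wider than the perfect fourth (5), so augmented.

augmented fourth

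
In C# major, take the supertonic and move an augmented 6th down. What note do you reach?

F

The supertonic of C# major is D#.
An augmented sixth (10 semitones) below D# lands on the letter F, giving F.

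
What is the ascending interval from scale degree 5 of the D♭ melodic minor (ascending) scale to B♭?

major second

Scale degree 5 of Db melodic minor (ascending) is Ab.
Ab up to Bb: letters A→B make it a second; 2 semitones makes it major.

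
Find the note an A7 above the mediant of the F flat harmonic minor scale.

G

The mediant of Fb harmonic minor is Abb.
An augmented seventh (12 semitones) above Abb lands on the letter G, giving G.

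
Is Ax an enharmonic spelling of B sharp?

Two spellings are enharmonically equivalent only if they share a pitch class.
Here A## → 11, B# → 0; 0 ≠ 11, so they are not.

No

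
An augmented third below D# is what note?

Bb

A third below D lands on the letter B.
An augmented third spans 5 semitones, so D# moves to pitch class 10. On the letter B that is Bb.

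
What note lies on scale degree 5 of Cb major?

Gb

Degree 5 takes the letter 4 steps above C, which is G.
In major, degree 5 sits 7 semitones above the tonic. Cb + 7 semitones is pitch class 6, spelled on G as Gb.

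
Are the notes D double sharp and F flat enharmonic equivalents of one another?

D## = pitch class 4 and Fb = pitch class 4 — the same pitch class, so they are enharmonic equivalents.

Yes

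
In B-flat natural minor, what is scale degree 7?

Ab

Degree 7 takes the letter 6 steps above B, which is A.
In natural minor, degree 7 sits 10 semitones above the tonic. Bb + 10 semitones is pitch class 8, spelled on A as Ab.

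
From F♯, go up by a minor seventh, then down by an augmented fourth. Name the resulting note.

Bb

A minor seventh up from F# is E (letter E, 10 semitones up).
An augmented fourth down from E is Bb (letter B, 6 semitones down).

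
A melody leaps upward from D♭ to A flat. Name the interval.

The letter names run D→A, a span of 4 letter steps, so the interval is some kind of fifth.
Db to Ab is 7 semitones. A perfect fifth is 7, so 7 makes it perfect.

perfect fifth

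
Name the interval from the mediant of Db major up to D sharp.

The mediant of Db major is F.
F up to D#: letters F→D make it a sixth; 10 semitones makes it augmented.

augmented sixth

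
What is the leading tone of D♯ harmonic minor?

C##

The D# harmonic minor scale runs D# E# F# G# A# B C##.
Degree 7 is C##.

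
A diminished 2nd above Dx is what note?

E

D up a major second is E, so the target letter is E.
From D##, a diminished second is 0 semitones up: E.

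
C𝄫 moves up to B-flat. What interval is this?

augmented seventh

The letter names run C→B, a span of 6 letter steps, so the interval is some kind of seventh.
Cbb to Bb is 12 semitones. A major seventh is 11, so 12 makes it augmented.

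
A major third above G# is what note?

A third above G lands on the letter B.
A major third spans 4 semitones, so G# moves to pitch class 0. On the letter B that is B#.

B#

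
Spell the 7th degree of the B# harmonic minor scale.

A##

The B# harmonic minor scale runs B# C## D# E# F## G# A##.
Degree 7 is A##.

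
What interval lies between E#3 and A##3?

augmented fourth

The letter names run E→A, a span of 3 letter steps, so the interval is some kind of fourth.
E# to A## is 6 semitones. A perfect fourth is 5, so 6 makes it augmented.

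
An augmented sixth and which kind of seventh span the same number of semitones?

An augmented sixth spans 10 semitones.
A seventh spanning 10 semitones is minor (the major seventh is 11).

minor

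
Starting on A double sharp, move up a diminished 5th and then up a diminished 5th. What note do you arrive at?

A diminished fifth up from A## is E# (letter E, 6 semitones up).
A diminished fifth up from E# is B (letter B, 6 semitones up).

B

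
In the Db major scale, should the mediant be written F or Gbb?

F

Each scale degree takes a distinct letter name. Degree 3 of a scale on D must use the letter F.
F and Gbb are enharmonically the same pitch, but only F uses the letter F, so it is the correct spelling here.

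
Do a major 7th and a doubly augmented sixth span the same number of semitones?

Yes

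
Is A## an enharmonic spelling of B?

A## is pitch class 11; B is pitch class 11.
All spellings map to pitch class 11, so they are enharmonically equivalent.

Yes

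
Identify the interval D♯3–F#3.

minor third

The letter names run D→F, a span of 2 letter steps, so the interval is some kind of third.
D# to F# is 3 semitones. A major third is 4, so 3 makes it minor.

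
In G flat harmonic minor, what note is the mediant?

Bbb

Degree 3 takes the letter 2 steps above G, which is B.
In harmonic minor, degree 3 sits 3 semitones above the tonic. Gb + 3 semitones is pitch class 9, spelled on B as Bbb.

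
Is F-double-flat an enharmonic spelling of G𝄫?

Fbb is pitch class 3; Gbb is pitch class 5.
The pitch classes differ (3 vs. 5), so they are not enharmonic equivalents.

No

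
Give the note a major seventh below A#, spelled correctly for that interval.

A seventh below A lands on the letter B.
A major seventh spans 11 semitones, so A# moves to pitch class 11. On the letter B that is B.

B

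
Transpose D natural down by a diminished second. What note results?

D down a major second is C, so the target letter is C.
From D, a diminished second is 0 semitones down: C##.

C##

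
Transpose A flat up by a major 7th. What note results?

G

A up a major seventh is G#, so the target letter is G.
From Ab, a major seventh is 11 semitones up: G.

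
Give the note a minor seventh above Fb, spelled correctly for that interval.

A seventh above F lands on the letter E.
A minor seventh spans 10 semitones, so Fb moves to pitch class 2. On the letter E that is Ebb.

Ebb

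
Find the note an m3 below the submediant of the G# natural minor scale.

The submediant of G# natural minor is E.
A minor third (3 semitones) below E lands on the letter C, giving C#.

C#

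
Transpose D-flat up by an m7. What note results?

A seventh above D lands on the letter C.
A minor seventh spans 10 semitones, so Db moves to pitch class 11. On the letter C that is Cb.

Cb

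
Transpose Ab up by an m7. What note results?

A seventh above A lands on the letter G.
A minor seventh spans 10 semitones, so Ab moves to pitch class 6. On the letter G that is Gb.

Gb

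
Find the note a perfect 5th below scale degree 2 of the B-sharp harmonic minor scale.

F##

Scale degree 2 of B# harmonic minor is C##.
A perfect fifth (7 semitones) below C## lands on the letter F, giving F##.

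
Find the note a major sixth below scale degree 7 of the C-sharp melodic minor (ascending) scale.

Scale degree 7 of C# melodic minor (ascending) is B#.
A major sixth (9 semitones) below B# lands on the letter D, giving D#.

D#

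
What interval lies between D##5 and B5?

diminished sixth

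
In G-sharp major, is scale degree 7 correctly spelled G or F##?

Each scale degree takes a distinct letter name. Degree 7 of a scale on G must use the letter F.
F## and G are enharmonically the same pitch, but only F## uses the letter F, so it is the correct spelling here.

F##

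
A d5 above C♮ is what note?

C up a perfect fifth is G, so the target letter is G.
From C, a diminished fifth is 6 semitones up: Gb.

Gb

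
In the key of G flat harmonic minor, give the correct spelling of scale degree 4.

The Gb harmonic minor scale runs Gb Ab Bbb Cb Db Ebb F.
Degree 4 is Cb.

Cb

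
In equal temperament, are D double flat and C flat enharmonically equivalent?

Two spellings are enharmonically equivalent only if they share a pitch class.
Here Dbb → 0, Cb → 11; 0 ≠ 11, so they are not.

No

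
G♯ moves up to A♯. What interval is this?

major second

Counting letters G–A gives a second.
G#→A# = 2 semitones, exactly the major second.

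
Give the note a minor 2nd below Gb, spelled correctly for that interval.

G down a major second is F, so the target letter is F.
From Gb, a minor second is 1 semitone down: F.

F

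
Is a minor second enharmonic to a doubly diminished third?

Yes

A minor second spans 1 semitone; a doubly diminished third spans 1.
They are enharmonically equivalent.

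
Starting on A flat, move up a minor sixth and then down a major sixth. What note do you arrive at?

Abb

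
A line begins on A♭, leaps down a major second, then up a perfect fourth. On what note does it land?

Cb

A major second down from Ab is Gb (letter G, 2 semitones down).
A perfect fourth up from Gb is Cb (letter C, 5 semitones up).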